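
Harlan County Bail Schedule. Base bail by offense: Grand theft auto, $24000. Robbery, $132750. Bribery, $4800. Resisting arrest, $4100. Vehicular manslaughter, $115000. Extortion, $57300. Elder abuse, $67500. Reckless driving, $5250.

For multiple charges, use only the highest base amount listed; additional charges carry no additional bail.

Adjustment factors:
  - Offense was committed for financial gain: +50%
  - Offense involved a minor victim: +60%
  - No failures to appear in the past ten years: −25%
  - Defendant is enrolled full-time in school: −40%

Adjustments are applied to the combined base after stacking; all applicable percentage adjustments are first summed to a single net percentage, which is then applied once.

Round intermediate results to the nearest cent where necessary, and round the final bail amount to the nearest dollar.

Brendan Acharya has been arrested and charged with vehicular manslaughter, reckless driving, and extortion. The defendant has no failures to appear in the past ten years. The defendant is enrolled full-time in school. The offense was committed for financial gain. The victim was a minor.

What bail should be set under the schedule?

$166750

Base amounts from the schedule: vehicular manslaughter $115000; reckless driving $5250; extortion $57300.
Stacking rule: use the highest base only. Highest is vehicular manslaughter at $115000. Combined base = $115000.
Net percentage adjustment: +50% +60% −25% −40% = +45%. $115000 × 1.45 = $166750.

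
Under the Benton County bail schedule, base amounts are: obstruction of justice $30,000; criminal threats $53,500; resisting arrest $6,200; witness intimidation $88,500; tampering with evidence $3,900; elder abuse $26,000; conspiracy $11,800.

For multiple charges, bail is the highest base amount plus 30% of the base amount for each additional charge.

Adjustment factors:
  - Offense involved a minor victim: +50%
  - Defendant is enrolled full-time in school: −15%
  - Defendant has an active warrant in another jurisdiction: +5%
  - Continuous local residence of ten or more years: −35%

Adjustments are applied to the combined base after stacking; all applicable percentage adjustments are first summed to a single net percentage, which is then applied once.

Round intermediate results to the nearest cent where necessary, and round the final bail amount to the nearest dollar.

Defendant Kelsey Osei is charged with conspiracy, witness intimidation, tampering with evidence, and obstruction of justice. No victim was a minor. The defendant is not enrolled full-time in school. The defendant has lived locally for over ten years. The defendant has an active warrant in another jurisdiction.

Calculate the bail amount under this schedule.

$71,547

Base amounts from the schedule: conspiracy $11,800; witness intimidation $88,500; tampering with evidence $3,900; obstruction of justice $30,000.
Stacking rule: highest base plus 30% of each additional charge. Highest is witness intimidation at $88,500. Additional: $11,800 × 30% = $3,540; $3,900 × 30% = $1,170; $30,000 × 30% = $9,000. Combined base = $88,500 + $13,710 = $102,210.
Net percentage adjustment: +5% −35% = −30%. $102,210 × 0.7 = $71,547.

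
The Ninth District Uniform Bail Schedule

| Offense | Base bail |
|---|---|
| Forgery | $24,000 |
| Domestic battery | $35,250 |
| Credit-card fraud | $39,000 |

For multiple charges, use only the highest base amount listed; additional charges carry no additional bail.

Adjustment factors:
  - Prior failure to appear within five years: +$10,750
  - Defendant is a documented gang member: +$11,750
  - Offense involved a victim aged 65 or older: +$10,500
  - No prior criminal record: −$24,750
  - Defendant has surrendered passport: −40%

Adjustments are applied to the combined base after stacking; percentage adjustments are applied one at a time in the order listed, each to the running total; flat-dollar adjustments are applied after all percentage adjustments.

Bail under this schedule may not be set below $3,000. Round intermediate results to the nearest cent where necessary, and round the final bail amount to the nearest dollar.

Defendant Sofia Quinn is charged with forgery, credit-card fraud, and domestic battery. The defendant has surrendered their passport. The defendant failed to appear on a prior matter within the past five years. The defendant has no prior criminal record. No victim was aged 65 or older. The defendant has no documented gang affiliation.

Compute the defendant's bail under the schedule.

Base amounts from the schedule: forgery $24,000; credit-card fraud $39,000; domestic battery $35,250.
Stacking rule: use the highest base only. Highest is credit-card fraud at $39,000. Combined base = $39,000.
Defendant has surrendered passport (−40%): $39,000 × 0.6 = $23,400.
Prior failure to appear within five years (+$10,750 flat): $23,400 + $10,750 = $34,150.
No prior criminal record (−$24,750 flat): $34,150 − $24,750 = $9,400.
$9,400 is at or above the $3,000 minimum.

$9,400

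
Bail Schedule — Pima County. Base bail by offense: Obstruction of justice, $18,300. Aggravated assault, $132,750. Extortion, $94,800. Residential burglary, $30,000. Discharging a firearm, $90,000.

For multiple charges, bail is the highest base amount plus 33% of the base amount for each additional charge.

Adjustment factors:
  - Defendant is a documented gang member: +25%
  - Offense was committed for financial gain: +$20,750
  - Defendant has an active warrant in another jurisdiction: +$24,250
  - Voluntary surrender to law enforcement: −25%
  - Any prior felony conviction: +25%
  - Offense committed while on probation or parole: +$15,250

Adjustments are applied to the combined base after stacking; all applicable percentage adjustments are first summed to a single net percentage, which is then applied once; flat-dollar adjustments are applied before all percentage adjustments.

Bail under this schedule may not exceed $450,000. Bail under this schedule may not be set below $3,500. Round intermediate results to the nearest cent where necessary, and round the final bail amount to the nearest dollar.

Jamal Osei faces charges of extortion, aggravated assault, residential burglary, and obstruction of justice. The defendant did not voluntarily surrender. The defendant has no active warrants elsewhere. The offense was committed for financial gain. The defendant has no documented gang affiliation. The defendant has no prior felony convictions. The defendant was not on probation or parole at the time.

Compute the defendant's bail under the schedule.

Base amounts from the schedule: extortion $94,800; aggravated assault $132,750; residential burglary $30,000; obstruction of justice $18,300.
Stacking rule: highest base plus 33% of each additional charge. Highest is aggravated assault at $132,750. Additional: $94,800 × 33% = $31,284; $30,000 × 33% = $9,900; $18,300 × 33% = $6,039. Combined base = $132,750 + $47,223 = $179,973.
Offense was committed for financial gain (+$20,750 flat): $179,973 + $20,750 = $200,723.
$200,723 is within the $450,000 maximum.
$200,723 is at or above the $3,500 minimum.

$200,723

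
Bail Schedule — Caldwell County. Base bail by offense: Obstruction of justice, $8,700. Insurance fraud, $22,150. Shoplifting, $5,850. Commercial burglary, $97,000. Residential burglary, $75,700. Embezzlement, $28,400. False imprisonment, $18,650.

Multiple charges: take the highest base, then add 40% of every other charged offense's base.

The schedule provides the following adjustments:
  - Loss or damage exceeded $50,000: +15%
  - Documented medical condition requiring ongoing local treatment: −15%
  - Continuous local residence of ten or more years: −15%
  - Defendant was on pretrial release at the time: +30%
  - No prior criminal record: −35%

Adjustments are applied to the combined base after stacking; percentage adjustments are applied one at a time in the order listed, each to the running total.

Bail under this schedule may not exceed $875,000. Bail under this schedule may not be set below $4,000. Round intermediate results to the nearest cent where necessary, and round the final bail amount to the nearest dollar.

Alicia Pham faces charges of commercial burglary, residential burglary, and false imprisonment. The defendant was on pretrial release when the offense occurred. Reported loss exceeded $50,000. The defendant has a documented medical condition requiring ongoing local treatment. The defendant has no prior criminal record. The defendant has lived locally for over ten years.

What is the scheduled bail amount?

$94,600

Base amounts from the schedule: commercial burglary $97,000; residential burglary $75,700; false imprisonment $18,650.
Stacking rule: highest base plus 40% of each additional charge. Highest is commercial burglary at $97,000. Additional: $75,700 × 40% = $30,280; $18,650 × 40% = $7,460. Combined base = $97,000 + $37,740 = $134,740.
Loss or damage exceeded $50,000 (+15%): $134,740 × 1.15 = $154,951.
Documented medical condition requiring ongoing local treatment (−15%): $154,951 × 0.85 = $131,708.35.
Continuous local residence of ten or more years (−15%): $131,708.35 × 0.85 = $111,952.10.
Defendant was on pretrial release at the time (+30%): $111,952.10 × 1.3 = $145,537.73.
No prior criminal record (−35%): $145,537.73 × 0.65 = $94,599.52.
$94,599.52 is within the $875,000 maximum.
$94,599.52 is at or above the $4,000 minimum.
Rounded to the nearest dollar: $94,600.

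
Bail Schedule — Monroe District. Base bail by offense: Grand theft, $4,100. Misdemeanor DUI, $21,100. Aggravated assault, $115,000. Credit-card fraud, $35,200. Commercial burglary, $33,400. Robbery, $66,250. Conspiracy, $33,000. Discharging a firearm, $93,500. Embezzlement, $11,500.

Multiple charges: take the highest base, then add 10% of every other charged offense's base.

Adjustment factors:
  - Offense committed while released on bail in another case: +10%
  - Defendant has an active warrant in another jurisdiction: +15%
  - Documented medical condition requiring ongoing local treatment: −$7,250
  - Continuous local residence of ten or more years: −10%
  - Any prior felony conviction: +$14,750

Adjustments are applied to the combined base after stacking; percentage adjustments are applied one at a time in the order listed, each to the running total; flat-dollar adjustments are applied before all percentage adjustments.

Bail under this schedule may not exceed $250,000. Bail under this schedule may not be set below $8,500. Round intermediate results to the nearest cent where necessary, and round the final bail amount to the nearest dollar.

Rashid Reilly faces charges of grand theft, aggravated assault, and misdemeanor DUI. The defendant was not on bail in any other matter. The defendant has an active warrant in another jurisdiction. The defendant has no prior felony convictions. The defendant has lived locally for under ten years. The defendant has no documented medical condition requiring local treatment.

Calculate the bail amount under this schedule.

$135,148

Base amounts from the schedule: grand theft $4,100; aggravated assault $115,000; misdemeanor DUI $21,100.
Stacking rule: highest base plus 10% of each additional charge. Highest is aggravated assault at $115,000. Additional: $4,100 × 10% = $410; $21,100 × 10% = $2,110. Combined base = $115,000 + $2,520 = $117,520.
Defendant has an active warrant in another jurisdiction (+15%): $117,520 × 1.15 = $135,148.
$135,148 is within the $250,000 maximum.
$135,148 is at or above the $8,500 minimum.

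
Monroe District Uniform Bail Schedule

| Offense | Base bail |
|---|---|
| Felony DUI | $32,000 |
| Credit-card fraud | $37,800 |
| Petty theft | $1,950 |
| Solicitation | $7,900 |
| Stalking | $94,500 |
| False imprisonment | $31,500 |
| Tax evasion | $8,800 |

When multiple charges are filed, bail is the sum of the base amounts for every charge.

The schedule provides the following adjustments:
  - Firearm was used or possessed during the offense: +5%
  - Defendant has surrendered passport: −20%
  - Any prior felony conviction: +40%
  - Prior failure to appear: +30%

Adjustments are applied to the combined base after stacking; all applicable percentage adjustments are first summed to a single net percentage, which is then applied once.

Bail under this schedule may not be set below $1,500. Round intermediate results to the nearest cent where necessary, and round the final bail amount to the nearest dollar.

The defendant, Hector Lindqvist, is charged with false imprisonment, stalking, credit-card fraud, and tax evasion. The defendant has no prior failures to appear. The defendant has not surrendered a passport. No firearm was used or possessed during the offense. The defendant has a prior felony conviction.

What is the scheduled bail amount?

Base amounts from the schedule: false imprisonment $31,500; stalking $94,500; credit-card fraud $37,800; tax evasion $8,800.
Stacking rule: sum of all bases. $31,500 + $94,500 + $37,800 + $8,800 = $172,600.
Any prior felony conviction (+40%): $172,600 × 1.4 = $241,640.
$241,640 is at or above the $1,500 minimum.

$241,640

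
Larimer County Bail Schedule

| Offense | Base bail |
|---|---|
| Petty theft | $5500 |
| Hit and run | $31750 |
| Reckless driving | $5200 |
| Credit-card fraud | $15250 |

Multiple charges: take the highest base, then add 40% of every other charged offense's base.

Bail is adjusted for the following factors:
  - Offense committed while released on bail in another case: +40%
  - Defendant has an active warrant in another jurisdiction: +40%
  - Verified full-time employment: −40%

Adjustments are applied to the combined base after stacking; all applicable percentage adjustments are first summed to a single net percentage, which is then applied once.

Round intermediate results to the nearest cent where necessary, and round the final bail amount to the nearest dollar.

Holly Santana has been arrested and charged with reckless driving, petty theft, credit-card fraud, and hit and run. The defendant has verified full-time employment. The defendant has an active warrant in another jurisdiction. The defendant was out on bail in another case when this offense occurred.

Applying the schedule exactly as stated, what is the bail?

Base amounts from the schedule: reckless driving $5200; petty theft $5500; credit-card fraud $15250; hit and run $31750.
Stacking rule: highest base plus 40% of each additional charge. Highest is hit and run at $31750. Additional: $5200 × 40% = $2080; $5500 × 40% = $2200; $15250 × 40% = $6100. Combined base = $31750 + $10380 = $42130.
Net percentage adjustment: +40% +40% −40% = +40%. $42130 × 1.4 = $58982.

$58982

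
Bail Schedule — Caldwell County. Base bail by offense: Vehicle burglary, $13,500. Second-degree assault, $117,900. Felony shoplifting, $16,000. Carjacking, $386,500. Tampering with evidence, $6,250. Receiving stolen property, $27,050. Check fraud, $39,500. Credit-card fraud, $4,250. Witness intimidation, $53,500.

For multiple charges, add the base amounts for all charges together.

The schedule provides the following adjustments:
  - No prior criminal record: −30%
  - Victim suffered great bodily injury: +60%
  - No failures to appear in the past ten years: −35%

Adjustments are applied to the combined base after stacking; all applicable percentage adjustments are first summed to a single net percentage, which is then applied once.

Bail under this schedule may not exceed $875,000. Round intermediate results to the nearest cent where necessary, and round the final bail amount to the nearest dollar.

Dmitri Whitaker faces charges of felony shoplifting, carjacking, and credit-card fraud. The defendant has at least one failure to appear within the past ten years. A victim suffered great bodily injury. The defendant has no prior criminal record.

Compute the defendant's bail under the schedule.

Base amounts from the schedule: felony shoplifting $16,000; carjacking $386,500; credit-card fraud $4,250.
Stacking rule: sum of all bases. $16,000 + $386,500 + $4,250 = $406,750.
Net percentage adjustment: −30% +60% = +30%. $406,750 × 1.3 = $528,775.
$528,775 is within the $875,000 maximum.

$528,775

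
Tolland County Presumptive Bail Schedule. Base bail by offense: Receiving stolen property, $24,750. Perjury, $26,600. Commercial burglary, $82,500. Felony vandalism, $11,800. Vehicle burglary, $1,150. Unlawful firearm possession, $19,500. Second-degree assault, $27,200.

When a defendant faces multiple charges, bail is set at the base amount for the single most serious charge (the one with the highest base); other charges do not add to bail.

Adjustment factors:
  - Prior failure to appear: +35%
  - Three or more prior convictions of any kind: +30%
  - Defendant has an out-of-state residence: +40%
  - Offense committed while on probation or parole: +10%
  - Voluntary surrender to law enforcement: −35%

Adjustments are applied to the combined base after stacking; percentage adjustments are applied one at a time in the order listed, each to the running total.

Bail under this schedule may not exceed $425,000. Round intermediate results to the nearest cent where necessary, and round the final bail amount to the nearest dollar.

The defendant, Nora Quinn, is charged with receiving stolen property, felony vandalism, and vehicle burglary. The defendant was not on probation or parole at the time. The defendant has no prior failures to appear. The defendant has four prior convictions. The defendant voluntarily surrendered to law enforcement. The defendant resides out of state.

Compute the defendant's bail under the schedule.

Base amounts from the schedule: receiving stolen property $24,750; felony vandalism $11,800; vehicle burglary $1,150.
Stacking rule: use the highest base only. Highest is receiving stolen property at $24,750. Combined base = $24,750.
Three or more prior convictions of any kind (+30%): $24,750 × 1.3 = $32,175.
Defendant has an out-of-state residence (+40%): $32,175 × 1.4 = $45,045.
Voluntary surrender to law enforcement (−35%): $45,045 × 0.65 = $29,279.25.
$29,279.25 is within the $425,000 maximum.
Rounded to the nearest dollar: $29,279.

$29,279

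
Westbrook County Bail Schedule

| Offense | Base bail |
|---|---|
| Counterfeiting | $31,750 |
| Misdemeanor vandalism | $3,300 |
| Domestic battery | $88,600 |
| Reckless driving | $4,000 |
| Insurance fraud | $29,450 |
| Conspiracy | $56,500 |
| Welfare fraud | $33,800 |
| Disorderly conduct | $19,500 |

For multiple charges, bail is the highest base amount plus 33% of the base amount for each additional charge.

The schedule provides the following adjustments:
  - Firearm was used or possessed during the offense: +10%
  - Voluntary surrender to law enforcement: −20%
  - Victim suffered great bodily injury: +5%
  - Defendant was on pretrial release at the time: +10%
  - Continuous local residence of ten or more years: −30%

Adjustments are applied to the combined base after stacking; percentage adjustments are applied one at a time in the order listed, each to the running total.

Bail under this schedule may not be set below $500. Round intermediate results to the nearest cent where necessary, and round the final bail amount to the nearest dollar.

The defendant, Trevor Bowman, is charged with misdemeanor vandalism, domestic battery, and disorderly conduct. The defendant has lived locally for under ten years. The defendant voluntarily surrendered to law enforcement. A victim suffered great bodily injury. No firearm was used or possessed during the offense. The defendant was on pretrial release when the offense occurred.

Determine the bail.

Base amounts from the schedule: misdemeanor vandalism $3,300; domestic battery $88,600; disorderly conduct $19,500.
Stacking rule: highest base plus 33% of each additional charge. Highest is domestic battery at $88,600. Additional: $3,300 × 33% = $1,089; $19,500 × 33% = $6,435. Combined base = $88,600 + $7,524 = $96,124.
Voluntary surrender to law enforcement (−20%): $96,124 × 0.8 = $76,899.20.
Victim suffered great bodily injury (+5%): $76,899.20 × 1.05 = $80,744.16.
Defendant was on pretrial release at the time (+10%): $80,744.16 × 1.1 = $88,818.58.
$88,818.58 is at or above the $500 minimum.
Rounded to the nearest dollar: $88,819.

$88,819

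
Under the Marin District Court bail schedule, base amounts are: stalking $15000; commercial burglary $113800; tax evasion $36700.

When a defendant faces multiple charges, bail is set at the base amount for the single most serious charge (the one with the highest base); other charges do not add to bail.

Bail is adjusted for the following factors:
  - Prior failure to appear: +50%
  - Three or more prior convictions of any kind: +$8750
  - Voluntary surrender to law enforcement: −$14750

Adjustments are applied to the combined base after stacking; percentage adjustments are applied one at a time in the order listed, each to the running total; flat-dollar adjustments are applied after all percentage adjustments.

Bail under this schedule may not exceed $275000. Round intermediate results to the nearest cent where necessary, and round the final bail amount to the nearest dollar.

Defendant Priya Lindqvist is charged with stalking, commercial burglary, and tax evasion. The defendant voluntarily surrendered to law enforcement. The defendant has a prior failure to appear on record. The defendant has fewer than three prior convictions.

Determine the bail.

Base amounts from the schedule: stalking $15000; commercial burglary $113800; tax evasion $36700.
Stacking rule: use the highest base only. Highest is commercial burglary at $113800. Combined base = $113800.
Prior failure to appear (+50%): $113800 × 1.5 = $170700.
Voluntary surrender to law enforcement (−$14750 flat): $170700 − $14750 = $155950.
$155950 is within the $275000 maximum.

$155950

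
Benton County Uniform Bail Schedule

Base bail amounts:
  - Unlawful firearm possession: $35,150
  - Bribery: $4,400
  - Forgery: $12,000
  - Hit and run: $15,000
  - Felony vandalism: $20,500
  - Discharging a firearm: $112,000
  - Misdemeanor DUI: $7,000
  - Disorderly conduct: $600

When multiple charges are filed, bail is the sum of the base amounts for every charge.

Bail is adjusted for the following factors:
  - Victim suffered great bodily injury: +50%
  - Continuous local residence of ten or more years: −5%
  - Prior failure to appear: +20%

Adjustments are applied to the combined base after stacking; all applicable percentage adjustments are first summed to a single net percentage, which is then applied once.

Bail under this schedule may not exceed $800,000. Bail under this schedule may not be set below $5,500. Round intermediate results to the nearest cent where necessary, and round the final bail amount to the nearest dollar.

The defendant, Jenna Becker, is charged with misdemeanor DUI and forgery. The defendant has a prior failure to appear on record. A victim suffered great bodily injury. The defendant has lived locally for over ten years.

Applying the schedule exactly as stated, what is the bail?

$31,350

Base amounts from the schedule: misdemeanor DUI $7,000; forgery $12,000.
Stacking rule: sum of all bases. $7,000 + $12,000 = $19,000.
Net percentage adjustment: +50% −5% +20% = +65%. $19,000 × 1.65 = $31,350.
$31,350 is within the $800,000 maximum.
$31,350 is at or above the $5,500 minimum.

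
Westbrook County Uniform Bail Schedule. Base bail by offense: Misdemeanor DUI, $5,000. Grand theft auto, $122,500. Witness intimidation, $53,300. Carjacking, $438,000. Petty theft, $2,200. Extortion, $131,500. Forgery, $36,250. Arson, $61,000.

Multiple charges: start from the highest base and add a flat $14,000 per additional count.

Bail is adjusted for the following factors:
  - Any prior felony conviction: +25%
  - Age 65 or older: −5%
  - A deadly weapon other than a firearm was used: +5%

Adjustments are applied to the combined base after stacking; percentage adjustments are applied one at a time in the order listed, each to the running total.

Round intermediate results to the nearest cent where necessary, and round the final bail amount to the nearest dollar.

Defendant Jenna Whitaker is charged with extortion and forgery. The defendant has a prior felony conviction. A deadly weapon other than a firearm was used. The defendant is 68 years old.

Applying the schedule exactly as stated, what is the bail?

$181,420

Base amounts from the schedule: extortion $131,500; forgery $36,250.
Stacking rule: highest base plus $14,000 per additional charge. Highest is extortion at $131,500; 1 additional charge → +$14,000. Combined base = $145,500.
Any prior felony conviction (+25%): $145,500 × 1.25 = $181,875.
Age 65 or older (−5%): $181,875 × 0.95 = $172,781.25.
A deadly weapon other than a firearm was used (+5%): $172,781.25 × 1.05 = $181,420.31.
Rounded to the nearest dollar: $181,420.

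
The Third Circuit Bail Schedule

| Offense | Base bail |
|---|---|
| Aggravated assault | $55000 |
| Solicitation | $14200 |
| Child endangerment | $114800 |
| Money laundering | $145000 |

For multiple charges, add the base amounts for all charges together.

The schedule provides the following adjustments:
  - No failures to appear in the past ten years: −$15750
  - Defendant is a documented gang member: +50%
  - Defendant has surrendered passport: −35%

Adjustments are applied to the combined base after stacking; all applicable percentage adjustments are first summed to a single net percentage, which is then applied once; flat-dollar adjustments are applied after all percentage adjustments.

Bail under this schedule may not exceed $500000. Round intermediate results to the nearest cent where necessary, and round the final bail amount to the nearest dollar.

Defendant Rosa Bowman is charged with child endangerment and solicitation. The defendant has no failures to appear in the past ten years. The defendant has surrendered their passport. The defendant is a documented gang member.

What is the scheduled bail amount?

Base amounts from the schedule: child endangerment $114800; solicitation $14200.
Stacking rule: sum of all bases. $114800 + $14200 = $129000.
Net percentage adjustment: +50% −35% = +15%. $129000 × 1.15 = $148350.
No failures to appear in the past ten years (−$15750 flat): $148350 − $15750 = $132600.
$132600 is within the $500000 maximum.

$132600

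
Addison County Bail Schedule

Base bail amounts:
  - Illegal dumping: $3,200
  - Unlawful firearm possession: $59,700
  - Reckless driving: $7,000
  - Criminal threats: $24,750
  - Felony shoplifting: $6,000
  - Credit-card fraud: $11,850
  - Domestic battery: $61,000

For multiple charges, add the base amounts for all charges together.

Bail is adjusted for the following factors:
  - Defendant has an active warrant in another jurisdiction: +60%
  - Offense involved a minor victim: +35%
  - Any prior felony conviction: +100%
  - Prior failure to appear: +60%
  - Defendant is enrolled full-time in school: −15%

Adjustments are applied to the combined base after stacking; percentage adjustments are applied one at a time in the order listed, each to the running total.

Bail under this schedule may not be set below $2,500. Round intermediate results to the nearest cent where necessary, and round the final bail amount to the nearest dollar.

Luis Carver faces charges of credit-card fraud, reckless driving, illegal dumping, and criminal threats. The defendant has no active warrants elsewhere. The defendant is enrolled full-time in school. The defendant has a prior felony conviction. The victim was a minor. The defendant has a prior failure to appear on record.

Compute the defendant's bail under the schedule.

$171,850

Base amounts from the schedule: credit-card fraud $11,850; reckless driving $7,000; illegal dumping $3,200; criminal threats $24,750.
Stacking rule: sum of all bases. $11,850 + $7,000 + $3,200 + $24,750 = $46,800.
Offense involved a minor victim (+35%): $46,800 × 1.35 = $63,180.
Any prior felony conviction (+100%): $63,180 × 2 = $126,360.
Prior failure to appear (+60%): $126,360 × 1.6 = $202,176.
Defendant is enrolled full-time in school (−15%): $202,176 × 0.85 = $171,849.60.
$171,849.60 is at or above the $2,500 minimum.
Rounded to the nearest dollar: $171,850.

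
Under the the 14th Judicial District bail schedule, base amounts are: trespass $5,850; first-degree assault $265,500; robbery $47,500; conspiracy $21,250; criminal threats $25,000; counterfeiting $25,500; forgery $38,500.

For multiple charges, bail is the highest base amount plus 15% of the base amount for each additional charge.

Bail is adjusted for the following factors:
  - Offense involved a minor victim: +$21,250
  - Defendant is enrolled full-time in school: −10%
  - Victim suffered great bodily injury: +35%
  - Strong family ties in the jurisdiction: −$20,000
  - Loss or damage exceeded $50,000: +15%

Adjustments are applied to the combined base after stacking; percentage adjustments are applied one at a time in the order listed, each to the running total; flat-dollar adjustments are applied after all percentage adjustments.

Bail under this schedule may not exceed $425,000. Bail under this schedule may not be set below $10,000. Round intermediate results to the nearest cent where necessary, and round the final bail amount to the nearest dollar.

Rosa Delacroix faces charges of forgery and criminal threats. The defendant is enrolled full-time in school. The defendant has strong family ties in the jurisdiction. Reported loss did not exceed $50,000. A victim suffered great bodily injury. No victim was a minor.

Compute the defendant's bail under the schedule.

$31,334

Base amounts from the schedule: forgery $38,500; criminal threats $25,000.
Stacking rule: highest base plus 15% of each additional charge. Highest is forgery at $38,500. Additional: $25,000 × 15% = $3,750. Combined base = $38,500 + $3,750 = $42,250.
Defendant is enrolled full-time in school (−10%): $42,250 × 0.9 = $38,025.
Victim suffered great bodily injury (+35%): $38,025 × 1.35 = $51,333.75.
Strong family ties in the jurisdiction (−$20,000 flat): $51,333.75 − $20,000 = $31,333.75.
$31,333.75 is within the $425,000 maximum.
$31,333.75 is at or above the $10,000 minimum.
Rounded to the nearest dollar: $31,334.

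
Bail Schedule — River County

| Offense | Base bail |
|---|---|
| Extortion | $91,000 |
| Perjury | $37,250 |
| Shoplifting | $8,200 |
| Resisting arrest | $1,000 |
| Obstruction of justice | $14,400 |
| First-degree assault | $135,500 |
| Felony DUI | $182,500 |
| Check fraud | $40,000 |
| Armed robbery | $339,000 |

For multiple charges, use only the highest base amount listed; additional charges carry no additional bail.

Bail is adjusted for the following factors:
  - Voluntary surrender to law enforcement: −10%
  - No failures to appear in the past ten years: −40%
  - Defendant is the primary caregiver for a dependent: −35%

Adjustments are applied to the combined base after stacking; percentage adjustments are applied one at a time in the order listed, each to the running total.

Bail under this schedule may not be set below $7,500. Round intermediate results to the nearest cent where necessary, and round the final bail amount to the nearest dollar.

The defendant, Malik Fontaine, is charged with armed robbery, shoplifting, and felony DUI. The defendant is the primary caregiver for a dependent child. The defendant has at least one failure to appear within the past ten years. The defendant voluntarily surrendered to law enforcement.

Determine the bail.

Base amounts from the schedule: armed robbery $339,000; shoplifting $8,200; felony DUI $182,500.
Stacking rule: use the highest base only. Highest is armed robbery at $339,000. Combined base = $339,000.
Voluntary surrender to law enforcement (−10%): $339,000 × 0.9 = $305,100.
Defendant is the primary caregiver for a dependent (−35%): $305,100 × 0.65 = $198,315.
$198,315 is at or above the $7,500 minimum.

$198,315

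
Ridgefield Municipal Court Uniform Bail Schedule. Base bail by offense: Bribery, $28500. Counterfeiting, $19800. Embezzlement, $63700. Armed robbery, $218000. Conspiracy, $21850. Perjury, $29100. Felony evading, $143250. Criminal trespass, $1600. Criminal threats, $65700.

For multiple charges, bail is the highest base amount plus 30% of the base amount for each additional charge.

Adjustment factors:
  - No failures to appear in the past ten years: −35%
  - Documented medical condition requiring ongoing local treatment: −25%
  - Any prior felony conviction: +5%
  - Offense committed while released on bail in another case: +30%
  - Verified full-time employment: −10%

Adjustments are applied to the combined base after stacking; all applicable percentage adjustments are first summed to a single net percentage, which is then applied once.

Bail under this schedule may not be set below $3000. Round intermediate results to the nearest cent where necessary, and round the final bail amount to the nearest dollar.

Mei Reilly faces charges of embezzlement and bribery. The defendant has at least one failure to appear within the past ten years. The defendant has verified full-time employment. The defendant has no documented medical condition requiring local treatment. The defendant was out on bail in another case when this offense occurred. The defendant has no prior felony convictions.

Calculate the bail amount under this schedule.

$86700

Base amounts from the schedule: embezzlement $63700; bribery $28500.
Stacking rule: highest base plus 30% of each additional charge. Highest is embezzlement at $63700. Additional: $28500 × 30% = $8550. Combined base = $63700 + $8550 = $72250.
Net percentage adjustment: +30% −10% = +20%. $72250 × 1.2 = $86700.
$86700 is at or above the $3000 minimum.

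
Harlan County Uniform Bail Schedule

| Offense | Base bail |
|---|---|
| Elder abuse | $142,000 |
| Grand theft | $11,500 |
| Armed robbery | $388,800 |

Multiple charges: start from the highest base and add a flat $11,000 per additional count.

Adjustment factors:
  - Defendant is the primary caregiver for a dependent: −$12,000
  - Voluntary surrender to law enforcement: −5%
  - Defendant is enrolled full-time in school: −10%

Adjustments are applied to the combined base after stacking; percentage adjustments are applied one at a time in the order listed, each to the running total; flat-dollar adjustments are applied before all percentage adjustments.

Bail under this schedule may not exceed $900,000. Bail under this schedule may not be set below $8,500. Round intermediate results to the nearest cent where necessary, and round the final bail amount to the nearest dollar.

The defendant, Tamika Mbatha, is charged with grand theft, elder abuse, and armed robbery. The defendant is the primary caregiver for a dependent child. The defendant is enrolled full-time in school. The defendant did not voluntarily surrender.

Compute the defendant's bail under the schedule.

Base amounts from the schedule: grand theft $11,500; elder abuse $142,000; armed robbery $388,800.
Stacking rule: highest base plus $11,000 per additional charge. Highest is armed robbery at $388,800; 2 additional charges → +$22,000. Combined base = $410,800.
Defendant is the primary caregiver for a dependent (−$12,000 flat): $410,800 − $12,000 = $398,800.
Defendant is enrolled full-time in school (−10%): $398,800 × 0.9 = $358,920.
$358,920 is within the $900,000 maximum.
$358,920 is at or above the $8,500 minimum.

$358,920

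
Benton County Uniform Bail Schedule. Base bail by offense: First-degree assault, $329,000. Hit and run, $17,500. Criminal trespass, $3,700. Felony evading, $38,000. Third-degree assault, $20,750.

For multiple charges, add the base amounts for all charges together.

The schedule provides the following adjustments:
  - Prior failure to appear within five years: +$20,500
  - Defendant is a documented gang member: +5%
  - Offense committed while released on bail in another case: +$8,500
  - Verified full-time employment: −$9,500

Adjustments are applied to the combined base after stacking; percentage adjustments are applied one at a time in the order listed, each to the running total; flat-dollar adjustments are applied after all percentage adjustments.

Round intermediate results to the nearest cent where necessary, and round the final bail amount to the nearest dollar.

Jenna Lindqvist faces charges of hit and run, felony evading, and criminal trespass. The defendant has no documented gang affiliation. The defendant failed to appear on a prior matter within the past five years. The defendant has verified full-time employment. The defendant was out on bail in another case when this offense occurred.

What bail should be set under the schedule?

$78,700

Base amounts from the schedule: hit and run $17,500; felony evading $38,000; criminal trespass $3,700.
Stacking rule: sum of all bases. $17,500 + $38,000 + $3,700 = $59,200.
Prior failure to appear within five years (+$20,500 flat): $59,200 + $20,500 = $79,700.
Offense committed while released on bail in another case (+$8,500 flat): $79,700 + $8,500 = $88,200.
Verified full-time employment (−$9,500 flat): $88,200 − $9,500 = $78,700.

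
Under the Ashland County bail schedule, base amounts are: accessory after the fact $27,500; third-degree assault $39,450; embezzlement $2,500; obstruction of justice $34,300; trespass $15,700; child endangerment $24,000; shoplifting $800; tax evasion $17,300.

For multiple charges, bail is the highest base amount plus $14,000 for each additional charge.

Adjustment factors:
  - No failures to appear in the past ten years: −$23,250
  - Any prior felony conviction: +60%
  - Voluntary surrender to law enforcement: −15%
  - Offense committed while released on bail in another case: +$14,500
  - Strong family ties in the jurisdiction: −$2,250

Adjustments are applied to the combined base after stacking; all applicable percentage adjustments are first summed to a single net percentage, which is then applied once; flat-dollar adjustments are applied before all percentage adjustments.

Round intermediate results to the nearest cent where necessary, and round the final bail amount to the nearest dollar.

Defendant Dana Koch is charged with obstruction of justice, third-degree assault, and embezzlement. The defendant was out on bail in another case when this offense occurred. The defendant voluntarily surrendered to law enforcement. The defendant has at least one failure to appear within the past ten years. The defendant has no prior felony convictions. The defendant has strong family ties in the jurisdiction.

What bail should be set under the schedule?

Base amounts from the schedule: obstruction of justice $34,300; third-degree assault $39,450; embezzlement $2,500.
Stacking rule: highest base plus $14,000 per additional charge. Highest is third-degree assault at $39,450; 2 additional charges → +$28,000. Combined base = $67,450.
Offense committed while released on bail in another case (+$14,500 flat): $67,450 + $14,500 = $81,950.
Strong family ties in the jurisdiction (−$2,250 flat): $81,950 − $2,250 = $79,700.
Voluntary surrender to law enforcement (−15%): $79,700 × 0.85 = $67,745.

$67,745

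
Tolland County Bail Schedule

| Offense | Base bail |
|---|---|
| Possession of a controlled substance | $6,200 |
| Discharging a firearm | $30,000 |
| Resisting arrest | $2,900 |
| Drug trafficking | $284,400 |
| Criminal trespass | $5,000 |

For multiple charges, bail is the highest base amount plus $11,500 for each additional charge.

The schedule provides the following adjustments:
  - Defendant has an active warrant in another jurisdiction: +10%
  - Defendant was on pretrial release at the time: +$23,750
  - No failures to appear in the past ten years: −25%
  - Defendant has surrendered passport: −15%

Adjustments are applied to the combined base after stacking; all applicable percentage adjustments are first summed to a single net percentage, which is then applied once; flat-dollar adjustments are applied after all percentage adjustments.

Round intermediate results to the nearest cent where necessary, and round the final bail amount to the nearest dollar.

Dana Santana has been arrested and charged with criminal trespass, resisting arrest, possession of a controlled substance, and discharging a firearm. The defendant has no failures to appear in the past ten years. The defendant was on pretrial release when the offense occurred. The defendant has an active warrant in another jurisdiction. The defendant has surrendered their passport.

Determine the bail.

$68,900

Base amounts from the schedule: criminal trespass $5,000; resisting arrest $2,900; possession of a controlled substance $6,200; discharging a firearm $30,000.
Stacking rule: highest base plus $11,500 per additional charge. Highest is discharging a firearm at $30,000; 3 additional charges → +$34,500. Combined base = $64,500.
Net percentage adjustment: +10% −25% −15% = −30%. $64,500 × 0.7 = $45,150.
Defendant was on pretrial release at the time (+$23,750 flat): $45,150 + $23,750 = $68,900.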